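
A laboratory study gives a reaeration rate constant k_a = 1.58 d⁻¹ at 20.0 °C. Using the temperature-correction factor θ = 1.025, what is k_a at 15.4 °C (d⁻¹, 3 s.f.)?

k_a(T₂) = k_a(T₁) · θ^(T₂−T₁) = 1.58 × 1.025^(15.4−20.0)
= 1.58 × 1.025^-4.60 = 1.58 × 0.8926 = 1.410 d⁻¹.

k_a ≈ 1.41 d⁻¹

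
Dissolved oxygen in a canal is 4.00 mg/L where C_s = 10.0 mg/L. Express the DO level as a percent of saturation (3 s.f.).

40.0 % saturation

% saturation = C/C_s × 100 = 4.00/10.0 × 100 = 40.0 %.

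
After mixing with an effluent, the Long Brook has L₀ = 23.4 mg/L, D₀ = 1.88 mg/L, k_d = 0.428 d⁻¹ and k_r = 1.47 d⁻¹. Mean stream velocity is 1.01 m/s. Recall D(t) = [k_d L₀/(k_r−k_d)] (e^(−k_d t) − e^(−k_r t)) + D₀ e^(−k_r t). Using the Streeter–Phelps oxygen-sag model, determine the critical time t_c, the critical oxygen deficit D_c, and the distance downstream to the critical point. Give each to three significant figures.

With k_r/k_d = 3.435 and 1 − D₀(k_r−k_d)/(k_d L₀) = 0.8044,
t_c = ln(3.435 × 0.8044) / (1.47 − 0.428) = ln(2.763) / 1.042 = 1.016/1.042 = 0.9753 d.
L(t_c) = L₀ e^(−k_d t_c) = 23.4 × 0.6587 = 15.41 mg/L, and at the critical point k_r D_c = k_d L, so D_c = (0.428/1.47) × 15.41 = 4.488 mg/L.
x_c = v t_c = 1.01 m/s × 0.9753 d × 86400 s/d = 85110 m ≈ 85.1 km.

t_c ≈ 0.975 d; D_c ≈ 4.49 mg/L; x_c ≈ 85.1 km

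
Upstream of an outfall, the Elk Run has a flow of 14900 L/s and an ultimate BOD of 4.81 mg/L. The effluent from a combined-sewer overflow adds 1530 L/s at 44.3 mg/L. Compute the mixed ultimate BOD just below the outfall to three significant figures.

8.49 mg/L

Flow-weighted mixing: C = (Q_r C_r + Q_w C_w)/(Q_r + Q_w)
= (14900×4.81 + 1530×44.3)/(14900 + 1530) = 139400/16430 = 8.487 mg/L.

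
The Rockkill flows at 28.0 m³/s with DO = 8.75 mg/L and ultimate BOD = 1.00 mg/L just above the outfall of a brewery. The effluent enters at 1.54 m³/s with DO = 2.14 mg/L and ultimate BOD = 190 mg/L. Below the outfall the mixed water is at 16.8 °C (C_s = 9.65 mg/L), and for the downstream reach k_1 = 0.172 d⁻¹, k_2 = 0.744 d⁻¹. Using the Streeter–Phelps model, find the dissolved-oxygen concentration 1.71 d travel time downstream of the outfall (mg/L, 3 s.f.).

DO ≈ 7.78 mg/L

Mixed DO = (28.0×8.75 + 1.54×2.14)/(28.0+1.54) = 248.3/29.54 = 8.405 mg/L.
Mixed L₀ = (28.0×1.00 + 1.54×190)/(29.54) = 320.6/29.54 = 10.85 mg/L.
Initial deficit D₀ = C_s − DO₀ = 9.65 − 8.405 = 1.245 mg/L.
D(1.71) = [0.172×10.85/(0.744−0.172)](e^(−0.172×1.71) − e^(−0.744×1.71)) + 1.245 e^(−0.744×1.71)
= 3.264 × (0.7452 − 0.2802) + 1.245 × 0.2802 = 1.866 mg/L.
DO = 9.65 − 1.866 = 7.784 mg/L.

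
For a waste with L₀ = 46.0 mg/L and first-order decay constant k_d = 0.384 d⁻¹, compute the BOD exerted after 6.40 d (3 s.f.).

y_t = L₀(1 − e^(−k_d t)) = 46.0 × (1 − e^(−0.384×6.40))
= 46.0 × (1 − 0.08564) = 46.0 × 0.9144 = 42.06 mg/L.

y ≈ 42.1 mg/L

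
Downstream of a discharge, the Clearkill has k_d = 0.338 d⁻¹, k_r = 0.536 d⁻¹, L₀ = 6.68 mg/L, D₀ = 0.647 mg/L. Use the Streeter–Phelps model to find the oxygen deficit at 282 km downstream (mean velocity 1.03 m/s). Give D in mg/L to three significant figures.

D ≈ 1.94 mg/L

Travel time t = x/v = 282 km / (1.03 m/s) = 282000 m / 1.03 m/s = 273800 s = 3.169 d.
k_d L₀/(k_r−k_d) = 0.338×6.68/(0.536−0.338) = 2.258/0.1980 = 11.40 mg/L.
e^(−k_d t) = e^(−0.338×3.169) = 0.3426; e^(−k_r t) = e^(−0.536×3.169) = 0.1830.
D = 11.40 × (0.3426 − 0.1830) + 0.647 × 0.1830 = 1.821 + 0.1184 = 1.939 mg/L.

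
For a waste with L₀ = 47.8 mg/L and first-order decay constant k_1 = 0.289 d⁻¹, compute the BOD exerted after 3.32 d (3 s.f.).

y ≈ 29.5 mg/L

y_t = L₀(1 − e^(−k_1 t)) = 47.8 × (1 − e^(−0.289×3.32))
= 47.8 × (1 − 0.3831) = 47.8 × 0.6169 = 29.49 mg/L.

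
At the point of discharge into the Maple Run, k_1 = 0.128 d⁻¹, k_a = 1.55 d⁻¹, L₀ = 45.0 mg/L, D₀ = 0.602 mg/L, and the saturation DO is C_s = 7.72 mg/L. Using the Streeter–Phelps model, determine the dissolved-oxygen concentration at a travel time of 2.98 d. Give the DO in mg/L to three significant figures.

k_1 L₀/(k_a−k_1) = 0.128×45.0/(1.55−0.128) = 5.760/1.422 = 4.051 mg/L.
e^(−k_1 t) = e^(−0.128×2.980) = 0.6829; e^(−k_a t) = e^(−1.55×2.980) = 0.009863.
D = 4.051 × (0.6829 − 0.009863) + 0.602 × 0.009863 = 2.726 + 0.005937 = 2.732 mg/L.
DO = C_s − D = 7.72 − 2.732 = 4.988 mg/L.

DO ≈ 4.99 mg/L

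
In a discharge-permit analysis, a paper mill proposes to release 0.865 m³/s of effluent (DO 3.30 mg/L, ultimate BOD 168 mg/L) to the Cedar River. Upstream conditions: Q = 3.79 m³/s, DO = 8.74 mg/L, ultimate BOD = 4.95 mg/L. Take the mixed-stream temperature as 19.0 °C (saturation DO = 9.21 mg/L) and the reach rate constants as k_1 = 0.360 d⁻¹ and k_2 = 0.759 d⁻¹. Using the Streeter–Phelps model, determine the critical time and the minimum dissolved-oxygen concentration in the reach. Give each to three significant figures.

t_c ≈ 1.75 d; minimum DO ≈ 0.306 mg/L

Mixed DO = (3.79×8.74 + 0.865×3.30)/(3.79+0.865) = 35.98/4.655 = 7.729 mg/L.
Mixed L₀ = (3.79×4.95 + 0.865×168)/(4.655) = 164.1/4.655 = 35.25 mg/L.
Initial deficit D₀ = C_s − DO₀ = 9.21 − 7.729 = 1.481 mg/L.
t_c = (1/0.3990) ln[(0.759/0.360)(1 − 1.481×0.3990/(0.360×35.25))] = 2.506 × ln(2.010) = 1.750 d.
D_c = (0.360/0.759) × 35.25 × e^(−0.360×1.750) = 0.4743 × 35.25 × 0.5326 = 8.904 mg/L.
Minimum DO = 9.21 − 8.904 = 0.3056 mg/L.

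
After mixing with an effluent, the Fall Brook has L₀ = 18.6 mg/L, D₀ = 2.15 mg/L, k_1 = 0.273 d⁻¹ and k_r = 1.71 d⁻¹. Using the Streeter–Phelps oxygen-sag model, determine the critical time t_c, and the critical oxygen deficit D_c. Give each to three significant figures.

t_c ≈ 0.624 d; D_c ≈ 2.50 mg/L

At the critical point dD/dt = 0, so k_1 L₀ e^(−k_1 t) = k_r D. Substituting D(t) from the Streeter–Phelps equation and solving for t gives
t_c = ln[(k_r/k_1)(1 − D₀(k_r−k_1)/(k_1 L₀))] / (k_r−k_1).
Here k_r−k_1 = 1.437 d⁻¹ and 1 − D₀(k_r−k_1)/(k_1 L₀) = 1 − 2.15×1.437/(0.273×18.6) = 0.3916, so
t_c = ln(6.264 × 0.3916) / 1.437 = 0.8972 / 1.437 = 0.6243 d.
D_c = (k_1/k_r) L₀ e^(−k_1 t_c) = (0.273/1.71) × 18.6 × e^(−0.273×0.6243) = 0.1596 × 18.6 × 0.8433 = 2.504 mg/L.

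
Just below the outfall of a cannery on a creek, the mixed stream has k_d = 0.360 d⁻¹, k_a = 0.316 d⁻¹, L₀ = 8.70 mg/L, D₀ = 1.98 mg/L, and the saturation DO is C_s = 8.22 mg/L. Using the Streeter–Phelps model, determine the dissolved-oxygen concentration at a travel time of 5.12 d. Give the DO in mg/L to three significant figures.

DO ≈ 4.98 mg/L

k_d L₀/(k_a−k_d) = 0.360×8.70/(0.316−0.360) = 3.132/-0.04400 = -71.18 mg/L.
e^(−k_d t) = e^(−0.360×5.120) = 0.1583; e^(−k_a t) = e^(−0.316×5.120) = 0.1983.
D = -71.18 × (0.1583 − 0.1983) + 1.98 × 0.1983 = 2.847 + 0.3927 = 3.240 mg/L.
DO = C_s − D = 8.22 − 3.240 = 4.980 mg/L.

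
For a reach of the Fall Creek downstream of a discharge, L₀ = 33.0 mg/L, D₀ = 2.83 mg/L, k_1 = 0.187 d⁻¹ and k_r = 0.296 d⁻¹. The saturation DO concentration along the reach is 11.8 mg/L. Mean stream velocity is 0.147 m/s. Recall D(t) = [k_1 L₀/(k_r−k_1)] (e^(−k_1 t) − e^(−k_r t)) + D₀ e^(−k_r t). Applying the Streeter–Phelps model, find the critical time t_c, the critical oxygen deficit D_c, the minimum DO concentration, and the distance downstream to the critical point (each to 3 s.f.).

t_c ≈ 3.74 d; D_c ≈ 10.4 mg/L; min DO ≈ 1.45 mg/L; x_c ≈ 47.5 km

t_c = [1/(k_r−k_1)] ln[(k_r/k_1)(1 − D₀(k_r−k_1)/(k_1 L₀))]
= [1/(0.296−0.187)] ln[(0.296/0.187)(1 − 2.83×0.1090/(0.187×33.0))]
= (1/0.1090) ln[1.583 × 0.9500] = 9.174 × ln(1.504) = 9.174 × 0.4080 = 3.743 d.
L(t_c) = L₀ e^(−k_1 t_c) = 33.0 × 0.4966 = 16.39 mg/L, and at the critical point k_r D_c = k_1 L, so D_c = (0.187/0.296) × 16.39 = 10.35 mg/L.
Minimum DO = C_s − D_c = 11.8 − 10.35 = 1.446 mg/L.
x_c = v t_c = 0.147 m/s × 3.743 d × 86400 s/d = 47540 m ≈ 47.5 km.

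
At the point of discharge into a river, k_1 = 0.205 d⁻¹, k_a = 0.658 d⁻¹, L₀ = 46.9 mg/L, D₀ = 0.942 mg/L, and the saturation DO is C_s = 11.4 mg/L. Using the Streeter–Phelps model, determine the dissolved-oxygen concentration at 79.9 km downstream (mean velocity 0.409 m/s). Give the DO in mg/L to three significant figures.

DO ≈ 2.63 mg/L

Travel time t = x/v = 79.9 km / (0.409 m/s) = 79900 m / 0.409 m/s = 195400 s = 2.261 d.
k_1 L₀/(k_a−k_1) = 0.205×46.9/(0.658−0.205) = 9.614/0.4530 = 21.22 mg/L.
e^(−k_1 t) = e^(−0.205×2.261) = 0.6291; e^(−k_a t) = e^(−0.658×2.261) = 0.2259.
D = 21.22 × (0.6291 − 0.2259) + 0.942 × 0.2259 = 8.557 + 0.2128 = 8.770 mg/L.
DO = C_s − D = 11.4 − 8.770 = 2.630 mg/L.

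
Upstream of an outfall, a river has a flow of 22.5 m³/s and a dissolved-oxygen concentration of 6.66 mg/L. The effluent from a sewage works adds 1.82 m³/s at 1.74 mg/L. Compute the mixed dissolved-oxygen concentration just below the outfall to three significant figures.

6.29 mg/L

Flow-weighted mixing: C = (Q_r C_r + Q_w C_w)/(Q_r + Q_w)
= (22.5×6.66 + 1.82×1.74)/(22.5 + 1.82) = 153.0/24.32 = 6.292 mg/L.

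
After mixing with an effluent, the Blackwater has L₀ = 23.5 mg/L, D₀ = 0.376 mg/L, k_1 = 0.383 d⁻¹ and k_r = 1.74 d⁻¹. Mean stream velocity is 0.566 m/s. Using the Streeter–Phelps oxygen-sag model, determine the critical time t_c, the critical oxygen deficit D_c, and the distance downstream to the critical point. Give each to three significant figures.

At the critical point dD/dt = 0, so k_1 L₀ e^(−k_1 t) = k_r D. Substituting D(t) from the Streeter–Phelps equation and solving for t gives
t_c = ln[(k_r/k_1)(1 − D₀(k_r−k_1)/(k_1 L₀))] / (k_r−k_1).
Here k_r−k_1 = 1.357 d⁻¹ and 1 − D₀(k_r−k_1)/(k_1 L₀) = 1 − 0.376×1.357/(0.383×23.5) = 0.9433, so
t_c = ln(4.543 × 0.9433) / 1.357 = 1.455 / 1.357 = 1.072 d.
D_c = (k_1/k_r) L₀ e^(−k_1 t_c) = (0.383/1.74) × 23.5 × e^(−0.383×1.072) = 0.2201 × 23.5 × 0.6632 = 3.430 mg/L.
x_c = v t_c = 0.566 m/s × 1.072 d × 86400 s/d = 52440 m ≈ 52.4 km.

t_c ≈ 1.07 d; D_c ≈ 3.43 mg/L; x_c ≈ 52.4 km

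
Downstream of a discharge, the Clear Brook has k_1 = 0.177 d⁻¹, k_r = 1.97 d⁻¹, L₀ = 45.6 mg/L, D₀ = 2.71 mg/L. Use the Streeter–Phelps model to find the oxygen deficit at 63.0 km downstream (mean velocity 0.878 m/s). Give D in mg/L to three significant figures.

D ≈ 3.54 mg/L

Travel time t = x/v = 63.0 km / (0.878 m/s) = 63000 m / 0.878 m/s = 71750 s = 0.8305 d.
k_1 L₀/(k_r−k_1) = 0.177×45.6/(1.97−0.177) = 8.071/1.793 = 4.502 mg/L.
e^(−k_1 t) = e^(−0.177×0.8305) = 0.8633; e^(−k_r t) = e^(−1.97×0.8305) = 0.1947.
D = 4.502 × (0.8633 − 0.1947) + 2.71 × 0.1947 = 3.009 + 0.5278 = 3.537 mg/L.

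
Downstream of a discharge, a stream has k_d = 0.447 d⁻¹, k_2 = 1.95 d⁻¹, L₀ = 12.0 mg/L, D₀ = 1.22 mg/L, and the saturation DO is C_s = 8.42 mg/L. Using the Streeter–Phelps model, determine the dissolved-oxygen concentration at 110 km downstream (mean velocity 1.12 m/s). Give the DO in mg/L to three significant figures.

Travel time t = x/v = 110 km / (1.12 m/s) = 110000 m / 1.12 m/s = 98210 s = 1.137 d.
k_d L₀/(k_2−k_d) = 0.447×12.0/(1.95−0.447) = 5.364/1.503 = 3.569 mg/L.
e^(−k_d t) = e^(−0.447×1.137) = 0.6016; e^(−k_2 t) = e^(−1.95×1.137) = 0.1090.
D = 3.569 × (0.6016 − 0.1090) + 1.22 × 0.1090 = 1.758 + 0.1329 = 1.891 mg/L.
DO = C_s − D = 8.42 − 1.891 = 6.529 mg/L.

DO ≈ 6.53 mg/L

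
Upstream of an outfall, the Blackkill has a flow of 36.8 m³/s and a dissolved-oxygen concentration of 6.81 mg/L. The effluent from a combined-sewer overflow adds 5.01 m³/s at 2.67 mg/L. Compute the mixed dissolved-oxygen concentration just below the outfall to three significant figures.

6.31 mg/L

Flow-weighted mixing: C = (Q_r C_r + Q_w C_w)/(Q_r + Q_w)
= (36.8×6.81 + 5.01×2.67)/(36.8 + 5.01) = 264.0/41.81 = 6.314 mg/L.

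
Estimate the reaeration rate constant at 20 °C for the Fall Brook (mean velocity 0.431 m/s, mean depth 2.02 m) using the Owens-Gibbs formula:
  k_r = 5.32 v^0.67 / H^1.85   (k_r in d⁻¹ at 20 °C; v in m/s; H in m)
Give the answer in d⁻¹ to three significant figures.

k_r = 5.32 × 0.431^0.67 / 2.02^1.85 = 5.32 × 0.5690 / 3.672 = 0.8243 d⁻¹.

k_r ≈ 0.824 d⁻¹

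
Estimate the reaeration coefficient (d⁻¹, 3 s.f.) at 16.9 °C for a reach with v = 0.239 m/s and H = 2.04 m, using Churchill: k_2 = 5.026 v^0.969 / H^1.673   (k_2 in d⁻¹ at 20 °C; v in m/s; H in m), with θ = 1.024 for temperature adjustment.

k_2(20) = 5.026 × 0.239^0.969 / 2.04^1.673 = 5.026 × 0.2498 / 3.296 = 0.3810 d⁻¹.
k_2(16.9) = 0.3810 × 1.024^(16.9−20) = 0.3810 × 0.9291 = 0.3540 d⁻¹.

k_2 ≈ 0.354 d⁻¹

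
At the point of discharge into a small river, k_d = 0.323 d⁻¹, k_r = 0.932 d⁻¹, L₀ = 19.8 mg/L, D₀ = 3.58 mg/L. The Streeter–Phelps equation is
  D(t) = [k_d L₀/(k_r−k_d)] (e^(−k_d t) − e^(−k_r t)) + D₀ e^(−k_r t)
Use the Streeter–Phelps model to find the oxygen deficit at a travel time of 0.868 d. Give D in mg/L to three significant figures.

D ≈ 4.85 mg/L

k_d L₀/(k_r−k_d) = 0.323×19.8/(0.932−0.323) = 6.395/0.6090 = 10.50 mg/L.
e^(−k_d t) = e^(−0.323×0.8680) = 0.7555; e^(−k_r t) = e^(−0.932×0.8680) = 0.4453.
D = 10.50 × (0.7555 − 0.4453) + 3.58 × 0.4453 = 3.258 + 1.594 = 4.852 mg/L.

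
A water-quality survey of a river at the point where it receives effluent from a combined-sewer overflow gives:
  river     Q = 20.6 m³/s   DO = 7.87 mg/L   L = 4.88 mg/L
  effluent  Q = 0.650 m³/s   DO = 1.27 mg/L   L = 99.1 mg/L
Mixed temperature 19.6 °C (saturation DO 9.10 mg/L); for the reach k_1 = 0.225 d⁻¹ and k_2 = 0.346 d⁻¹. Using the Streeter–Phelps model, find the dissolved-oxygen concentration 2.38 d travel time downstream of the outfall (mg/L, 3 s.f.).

DO ≈ 6.36 mg/L

Mixed DO = (20.6×7.87 + 0.650×1.27)/(20.6+0.650) = 162.9/21.25 = 7.668 mg/L.
Mixed L₀ = (20.6×4.88 + 0.650×99.1)/(21.25) = 164.9/21.25 = 7.762 mg/L.
Initial deficit D₀ = C_s − DO₀ = 9.10 − 7.668 = 1.432 mg/L.
D(2.38) = [0.225×7.762/(0.346−0.225)](e^(−0.225×2.38) − e^(−0.346×2.38)) + 1.432 e^(−0.346×2.38)
= 14.43 × (0.5854 − 0.4389) + 1.432 × 0.4389 = 2.743 mg/L.
DO = 9.10 − 2.743 = 6.357 mg/L.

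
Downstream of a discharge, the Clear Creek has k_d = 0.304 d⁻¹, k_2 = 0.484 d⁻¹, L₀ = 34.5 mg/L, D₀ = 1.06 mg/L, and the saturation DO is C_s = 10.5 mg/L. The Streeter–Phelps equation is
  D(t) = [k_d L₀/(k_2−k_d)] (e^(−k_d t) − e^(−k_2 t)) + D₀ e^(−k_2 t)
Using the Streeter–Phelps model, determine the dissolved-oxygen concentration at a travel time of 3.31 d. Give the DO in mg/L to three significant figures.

DO ≈ 0.725 mg/L

k_d L₀/(k_2−k_d) = 0.304×34.5/(0.484−0.304) = 10.49/0.1800 = 58.27 mg/L.
e^(−k_d t) = e^(−0.304×3.310) = 0.3656; e^(−k_2 t) = e^(−0.484×3.310) = 0.2015.
D = 58.27 × (0.3656 − 0.2015) + 1.06 × 0.2015 = 9.562 + 0.2136 = 9.775 mg/L.
DO = C_s − D = 10.5 − 9.775 = 0.7245 mg/L.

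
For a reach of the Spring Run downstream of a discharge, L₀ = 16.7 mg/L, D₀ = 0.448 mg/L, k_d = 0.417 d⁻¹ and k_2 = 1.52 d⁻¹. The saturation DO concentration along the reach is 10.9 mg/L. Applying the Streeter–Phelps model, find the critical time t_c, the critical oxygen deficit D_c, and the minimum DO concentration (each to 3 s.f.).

t_c = [1/(k_2−k_d)] ln[(k_2/k_d)(1 − D₀(k_2−k_d)/(k_d L₀))]
= [1/(1.52−0.417)] ln[(1.52/0.417)(1 − 0.448×1.103/(0.417×16.7))]
= (1/1.103) ln[3.645 × 0.9290] = 0.9066 × ln(3.386) = 0.9066 × 1.220 = 1.106 d.
L(t_c) = L₀ e^(−k_d t_c) = 16.7 × 0.6306 = 10.53 mg/L, and at the critical point k_2 D_c = k_d L, so D_c = (0.417/1.52) × 10.53 = 2.889 mg/L.
Minimum DO = C_s − D_c = 10.9 − 2.889 = 8.011 mg/L.

t_c ≈ 1.11 d; D_c ≈ 2.89 mg/L; min DO ≈ 8.01 mg/L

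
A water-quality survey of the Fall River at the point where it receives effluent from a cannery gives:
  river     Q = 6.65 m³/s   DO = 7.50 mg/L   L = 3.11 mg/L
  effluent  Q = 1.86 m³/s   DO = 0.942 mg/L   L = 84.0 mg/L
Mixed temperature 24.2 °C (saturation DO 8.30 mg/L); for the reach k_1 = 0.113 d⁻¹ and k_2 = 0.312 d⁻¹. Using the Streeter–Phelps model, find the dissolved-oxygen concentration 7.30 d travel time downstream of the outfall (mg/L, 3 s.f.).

DO ≈ 4.11 mg/L

Mixed DO = (6.65×7.50 + 1.86×0.942)/(6.65+1.86) = 51.63/8.510 = 6.067 mg/L.
Mixed L₀ = (6.65×3.11 + 1.86×84.0)/(8.510) = 176.9/8.510 = 20.79 mg/L.
Initial deficit D₀ = C_s − DO₀ = 8.30 − 6.067 = 2.233 mg/L.
D(7.30) = [0.113×20.79/(0.312−0.113)](e^(−0.113×7.30) − e^(−0.312×7.30)) + 2.233 e^(−0.312×7.30)
= 11.81 × (0.4383 − 0.1025) + 2.233 × 0.1025 = 4.193 mg/L.
DO = 8.30 − 4.193 = 4.107 mg/L.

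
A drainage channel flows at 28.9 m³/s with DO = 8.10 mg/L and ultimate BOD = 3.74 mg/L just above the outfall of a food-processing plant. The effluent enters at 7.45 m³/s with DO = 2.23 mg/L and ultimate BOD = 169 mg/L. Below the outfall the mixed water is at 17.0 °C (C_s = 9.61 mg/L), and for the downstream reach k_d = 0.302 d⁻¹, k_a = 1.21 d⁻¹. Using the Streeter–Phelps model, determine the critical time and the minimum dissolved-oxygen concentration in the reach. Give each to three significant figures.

Mixed DO = (28.9×8.10 + 7.45×2.23)/(28.9+7.45) = 250.7/36.35 = 6.897 mg/L.
Mixed L₀ = (28.9×3.74 + 7.45×169)/(36.35) = 1367/36.35 = 37.61 mg/L.
Initial deficit D₀ = C_s − DO₀ = 9.61 − 6.897 = 2.713 mg/L.
t_c = (1/0.9080) ln[(1.21/0.302)(1 − 2.713×0.9080/(0.302×37.61))] = 1.101 × ln(3.138) = 1.259 d.
D_c = (0.302/1.21) × 37.61 × e^(−0.302×1.259) = 0.2496 × 37.61 × 0.6836 = 6.417 mg/L.
Minimum DO = 9.61 − 6.417 = 3.193 mg/L.

t_c ≈ 1.26 d; minimum DO ≈ 3.19 mg/L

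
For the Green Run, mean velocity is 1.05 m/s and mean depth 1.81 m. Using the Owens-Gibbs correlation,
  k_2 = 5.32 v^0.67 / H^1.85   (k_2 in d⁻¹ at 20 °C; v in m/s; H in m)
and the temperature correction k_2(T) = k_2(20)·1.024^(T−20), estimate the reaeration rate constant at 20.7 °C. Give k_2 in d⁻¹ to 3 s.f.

k_2(20) = 5.32 × 1.05^0.67 / 1.81^1.85 = 5.32 × 1.033 / 2.997 = 1.834 d⁻¹.
k_2(20.7) = 1.834 × 1.024^(20.7−20) = 1.834 × 1.017 = 1.865 d⁻¹.

k_2 ≈ 1.86 d⁻¹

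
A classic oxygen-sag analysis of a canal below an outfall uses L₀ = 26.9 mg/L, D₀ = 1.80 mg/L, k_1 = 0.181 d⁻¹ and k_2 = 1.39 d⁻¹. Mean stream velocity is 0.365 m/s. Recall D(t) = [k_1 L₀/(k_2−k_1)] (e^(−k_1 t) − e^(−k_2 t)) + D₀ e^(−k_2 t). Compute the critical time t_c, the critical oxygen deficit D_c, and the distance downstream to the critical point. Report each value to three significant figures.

At the critical point dD/dt = 0, so k_1 L₀ e^(−k_1 t) = k_2 D. Substituting D(t) from the Streeter–Phelps equation and solving for t gives
t_c = ln[(k_2/k_1)(1 − D₀(k_2−k_1)/(k_1 L₀))] / (k_2−k_1).
Here k_2−k_1 = 1.209 d⁻¹ and 1 − D₀(k_2−k_1)/(k_1 L₀) = 1 − 1.80×1.209/(0.181×26.9) = 0.5530, so
t_c = ln(7.680 × 0.5530) / 1.209 = 1.446 / 1.209 = 1.196 d.
D_c = (k_1/k_2) L₀ e^(−k_1 t_c) = (0.181/1.39) × 26.9 × e^(−0.181×1.196) = 0.1302 × 26.9 × 0.8053 = 2.821 mg/L.
x_c = v t_c = 0.365 m/s × 1.196 d × 86400 s/d = 37720 m ≈ 37.7 km.

t_c ≈ 1.20 d; D_c ≈ 2.82 mg/L; x_c ≈ 37.7 km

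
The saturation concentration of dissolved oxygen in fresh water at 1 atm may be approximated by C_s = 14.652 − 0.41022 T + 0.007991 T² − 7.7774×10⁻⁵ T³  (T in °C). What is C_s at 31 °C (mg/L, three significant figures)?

C_s ≈ 7.30 mg/L

C_s = 14.652 − 0.41022×31 + 0.007991×31² − 7.7774×10⁻⁵×31³ = 7.298 mg/L.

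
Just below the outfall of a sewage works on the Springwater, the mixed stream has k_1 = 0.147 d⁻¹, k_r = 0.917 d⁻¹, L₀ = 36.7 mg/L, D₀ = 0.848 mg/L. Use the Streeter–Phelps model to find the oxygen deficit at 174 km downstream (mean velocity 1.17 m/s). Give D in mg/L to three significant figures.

Travel time t = x/v = 174 km / (1.17 m/s) = 174000 m / 1.17 m/s = 148700 s = 1.721 d.
k_1 L₀/(k_r−k_1) = 0.147×36.7/(0.917−0.147) = 5.395/0.7700 = 7.006 mg/L.
e^(−k_1 t) = e^(−0.147×1.721) = 0.7764; e^(−k_r t) = e^(−0.917×1.721) = 0.2063.
D = 7.006 × (0.7764 − 0.2063) + 0.848 × 0.2063 = 3.995 + 0.1749 = 4.170 mg/L.

D ≈ 4.17 mg/L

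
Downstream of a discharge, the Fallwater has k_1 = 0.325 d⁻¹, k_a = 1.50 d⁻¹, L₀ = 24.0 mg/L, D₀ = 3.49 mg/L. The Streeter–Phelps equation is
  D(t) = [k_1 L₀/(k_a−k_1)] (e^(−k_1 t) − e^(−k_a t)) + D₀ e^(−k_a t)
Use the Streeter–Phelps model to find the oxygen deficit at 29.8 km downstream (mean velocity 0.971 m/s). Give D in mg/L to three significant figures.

D ≈ 4.07 mg/L

Travel time t = x/v = 29.8 km / (0.971 m/s) = 29800 m / 0.971 m/s = 30690 s = 0.3552 d.
k_1 L₀/(k_a−k_1) = 0.325×24.0/(1.50−0.325) = 7.800/1.175 = 6.638 mg/L.
e^(−k_1 t) = e^(−0.325×0.3552) = 0.8910; e^(−k_a t) = e^(−1.50×0.3552) = 0.5870.
D = 6.638 × (0.8910 − 0.5870) + 3.49 × 0.5870 = 2.018 + 2.048 = 4.067 mg/L.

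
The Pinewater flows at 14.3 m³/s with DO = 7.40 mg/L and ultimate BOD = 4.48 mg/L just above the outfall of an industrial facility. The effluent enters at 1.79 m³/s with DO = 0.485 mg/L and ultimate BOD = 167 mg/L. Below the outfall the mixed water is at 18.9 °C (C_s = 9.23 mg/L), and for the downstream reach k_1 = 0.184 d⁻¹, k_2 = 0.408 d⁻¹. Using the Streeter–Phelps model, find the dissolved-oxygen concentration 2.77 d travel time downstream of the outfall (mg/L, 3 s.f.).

DO ≈ 3.24 mg/L

Mixed DO = (14.3×7.40 + 1.79×0.485)/(14.3+1.79) = 106.7/16.09 = 6.631 mg/L.
Mixed L₀ = (14.3×4.48 + 1.79×167)/(16.09) = 363.0/16.09 = 22.56 mg/L.
Initial deficit D₀ = C_s − DO₀ = 9.23 − 6.631 = 2.599 mg/L.
D(2.77) = [0.184×22.56/(0.408−0.184)](e^(−0.184×2.77) − e^(−0.408×2.77)) + 2.599 e^(−0.408×2.77)
= 18.53 × (0.6007 − 0.3230) + 2.599 × 0.3230 = 5.986 mg/L.
DO = 9.23 − 5.986 = 3.244 mg/L.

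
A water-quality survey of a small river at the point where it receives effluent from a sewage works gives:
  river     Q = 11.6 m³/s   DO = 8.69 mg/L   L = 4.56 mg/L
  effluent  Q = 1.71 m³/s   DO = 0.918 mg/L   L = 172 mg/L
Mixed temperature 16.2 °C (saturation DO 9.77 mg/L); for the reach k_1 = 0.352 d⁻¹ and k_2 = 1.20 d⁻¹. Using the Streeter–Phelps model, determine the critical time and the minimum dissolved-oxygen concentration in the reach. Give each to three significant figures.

t_c ≈ 1.19 d; minimum DO ≈ 4.75 mg/L

Mixed DO = (11.6×8.69 + 1.71×0.918)/(11.6+1.71) = 102.4/13.31 = 7.691 mg/L.
Mixed L₀ = (11.6×4.56 + 1.71×172)/(13.31) = 347.0/13.31 = 26.07 mg/L.
Initial deficit D₀ = C_s − DO₀ = 9.77 − 7.691 = 2.079 mg/L.
t_c = (1/0.8480) ln[(1.20/0.352)(1 − 2.079×0.8480/(0.352×26.07))] = 1.179 × ln(2.754) = 1.195 d.
D_c = (0.352/1.20) × 26.07 × e^(−0.352×1.195) = 0.2933 × 26.07 × 0.6567 = 5.022 mg/L.
Minimum DO = 9.77 − 5.022 = 4.748 mg/L.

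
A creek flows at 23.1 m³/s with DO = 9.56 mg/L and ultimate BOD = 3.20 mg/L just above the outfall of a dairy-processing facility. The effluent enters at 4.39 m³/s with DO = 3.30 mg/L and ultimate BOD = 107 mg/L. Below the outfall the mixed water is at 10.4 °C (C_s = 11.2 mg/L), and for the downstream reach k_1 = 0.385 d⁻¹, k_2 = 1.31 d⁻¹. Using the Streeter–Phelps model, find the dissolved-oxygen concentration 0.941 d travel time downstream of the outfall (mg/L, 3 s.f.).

Mixed DO = (23.1×9.56 + 4.39×3.30)/(23.1+4.39) = 235.3/27.49 = 8.560 mg/L.
Mixed L₀ = (23.1×3.20 + 4.39×107)/(27.49) = 543.6/27.49 = 19.78 mg/L.
Initial deficit D₀ = C_s − DO₀ = 11.2 − 8.560 = 2.640 mg/L.
D(0.941) = [0.385×19.78/(1.31−0.385)](e^(−0.385×0.941) − e^(−1.31×0.941)) + 2.640 e^(−1.31×0.941)
= 8.231 × (0.6961 − 0.2915) + 2.640 × 0.2915 = 4.100 mg/L.
DO = 11.2 − 4.100 = 7.100 mg/L.

DO ≈ 7.10 mg/L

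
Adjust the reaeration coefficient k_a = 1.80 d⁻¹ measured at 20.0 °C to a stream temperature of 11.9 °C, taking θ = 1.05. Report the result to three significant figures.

k_a ≈ 1.21 d⁻¹

k_a(T₂) = k_a(T₁) · θ^(T₂−T₁) = 1.80 × 1.05^(11.9−20.0)
= 1.80 × 1.05^-8.10 = 1.80 × 0.6735 = 1.212 d⁻¹.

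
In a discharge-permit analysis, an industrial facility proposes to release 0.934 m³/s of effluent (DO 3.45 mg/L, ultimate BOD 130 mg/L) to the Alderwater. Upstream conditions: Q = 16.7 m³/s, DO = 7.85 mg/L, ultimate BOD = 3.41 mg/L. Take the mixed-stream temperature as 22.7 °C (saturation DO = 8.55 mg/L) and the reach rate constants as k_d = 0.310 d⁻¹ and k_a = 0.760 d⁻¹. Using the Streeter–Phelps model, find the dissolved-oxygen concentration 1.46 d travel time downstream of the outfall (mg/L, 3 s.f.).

DO ≈ 6.11 mg/L

Mixed DO = (16.7×7.85 + 0.934×3.45)/(16.7+0.934) = 134.3/17.63 = 7.617 mg/L.
Mixed L₀ = (16.7×3.41 + 0.934×130)/(17.63) = 178.4/17.63 = 10.11 mg/L.
Initial deficit D₀ = C_s − DO₀ = 8.55 − 7.617 = 0.9330 mg/L.
D(1.46) = [0.310×10.11/(0.760−0.310)](e^(−0.310×1.46) − e^(−0.760×1.46)) + 0.9330 e^(−0.760×1.46)
= 6.968 × (0.6360 − 0.3297) + 0.9330 × 0.3297 = 2.442 mg/L.
DO = 8.55 − 2.442 = 6.108 mg/L.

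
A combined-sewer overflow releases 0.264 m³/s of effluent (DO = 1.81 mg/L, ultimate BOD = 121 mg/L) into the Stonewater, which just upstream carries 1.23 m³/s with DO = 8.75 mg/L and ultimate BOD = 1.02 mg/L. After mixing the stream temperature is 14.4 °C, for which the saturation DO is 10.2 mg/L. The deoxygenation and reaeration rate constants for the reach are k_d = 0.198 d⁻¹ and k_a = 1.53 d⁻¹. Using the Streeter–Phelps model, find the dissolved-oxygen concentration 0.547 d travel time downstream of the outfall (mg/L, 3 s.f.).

Mixed DO = (1.23×8.75 + 0.264×1.81)/(1.23+0.264) = 11.24/1.494 = 7.524 mg/L.
Mixed L₀ = (1.23×1.02 + 0.264×121)/(1.494) = 33.20/1.494 = 22.22 mg/L.
Initial deficit D₀ = C_s − DO₀ = 10.2 − 7.524 = 2.676 mg/L.
D(0.547) = [0.198×22.22/(1.53−0.198)](e^(−0.198×0.547) − e^(−1.53×0.547)) + 2.676 e^(−1.53×0.547)
= 3.303 × (0.8974 − 0.4330) + 2.676 × 0.4330 = 2.693 mg/L.
DO = 10.2 − 2.693 = 7.507 mg/L.

DO ≈ 7.51 mg/L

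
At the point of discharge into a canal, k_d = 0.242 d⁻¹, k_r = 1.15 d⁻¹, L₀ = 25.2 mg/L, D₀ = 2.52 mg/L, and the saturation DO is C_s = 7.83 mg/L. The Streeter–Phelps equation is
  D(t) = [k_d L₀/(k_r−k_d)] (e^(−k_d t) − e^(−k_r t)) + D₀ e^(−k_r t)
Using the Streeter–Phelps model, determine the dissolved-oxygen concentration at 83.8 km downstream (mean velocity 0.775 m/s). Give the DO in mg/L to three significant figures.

Travel time t = x/v = 83.8 km / (0.775 m/s) = 83800 m / 0.775 m/s = 108100 s = 1.251 d.
k_d L₀/(k_r−k_d) = 0.242×25.2/(1.15−0.242) = 6.098/0.9080 = 6.716 mg/L.
e^(−k_d t) = e^(−0.242×1.251) = 0.7387; e^(−k_r t) = e^(−1.15×1.251) = 0.2371.
D = 6.716 × (0.7387 − 0.2371) + 2.52 × 0.2371 = 3.369 + 0.5975 = 3.966 mg/L.
DO = C_s − D = 7.83 − 3.966 = 3.864 mg/L.

DO ≈ 3.86 mg/L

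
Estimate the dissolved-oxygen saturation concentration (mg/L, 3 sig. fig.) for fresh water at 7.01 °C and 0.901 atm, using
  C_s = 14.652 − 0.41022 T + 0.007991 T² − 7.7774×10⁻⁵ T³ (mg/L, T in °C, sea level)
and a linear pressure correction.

At sea level: C_s = 14.652 − 0.41022×7.01 + 0.007991×7.01² − 7.7774×10⁻⁵×7.01³ = 12.14 mg/L.
Pressure correction: C_s' = 12.14 × 0.901 = 10.94 mg/L.

C_s ≈ 10.9 mg/L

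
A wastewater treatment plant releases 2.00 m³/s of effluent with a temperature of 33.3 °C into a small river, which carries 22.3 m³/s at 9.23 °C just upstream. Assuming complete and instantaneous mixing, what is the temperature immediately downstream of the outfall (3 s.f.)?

11.2 °C

Flow-weighted mixing: C = (Q_r C_r + Q_w C_w)/(Q_r + Q_w)
= (22.3×9.23 + 2.00×33.3)/(22.3 + 2.00) = 272.4/24.30 = 11.21 °C.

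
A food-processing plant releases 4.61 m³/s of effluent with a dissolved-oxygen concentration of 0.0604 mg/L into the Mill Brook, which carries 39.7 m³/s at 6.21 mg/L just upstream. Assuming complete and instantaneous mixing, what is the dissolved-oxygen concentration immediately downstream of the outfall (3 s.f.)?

5.57 mg/L

Flow-weighted mixing: C = (Q_r C_r + Q_w C_w)/(Q_r + Q_w)
= (39.7×6.21 + 4.61×0.0604)/(39.7 + 4.61) = 246.8/44.31 = 5.570 mg/L.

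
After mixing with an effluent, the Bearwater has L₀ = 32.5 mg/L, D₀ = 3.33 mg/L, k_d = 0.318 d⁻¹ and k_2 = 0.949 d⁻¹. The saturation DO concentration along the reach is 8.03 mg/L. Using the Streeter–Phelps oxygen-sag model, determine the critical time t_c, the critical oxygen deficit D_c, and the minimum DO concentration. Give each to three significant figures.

t_c ≈ 1.37 d; D_c ≈ 7.04 mg/L; min DO ≈ 0.991 mg/L

At the critical point dD/dt = 0, so k_d L₀ e^(−k_d t) = k_2 D. Substituting D(t) from the Streeter–Phelps equation and solving for t gives
t_c = ln[(k_2/k_d)(1 − D₀(k_2−k_d)/(k_d L₀))] / (k_2−k_d).
Here k_2−k_d = 0.6310 d⁻¹ and 1 − D₀(k_2−k_d)/(k_d L₀) = 1 − 3.33×0.6310/(0.318×32.5) = 0.7967, so
t_c = ln(2.984 × 0.7967) / 0.6310 = 0.8661 / 0.6310 = 1.373 d.
L(t_c) = L₀ e^(−k_d t_c) = 32.5 × 0.6463 = 21.01 mg/L, and at the critical point k_2 D_c = k_d L, so D_c = (0.318/0.949) × 21.01 = 7.039 mg/L.
Minimum DO = C_s − D_c = 8.03 − 7.039 = 0.9913 mg/L.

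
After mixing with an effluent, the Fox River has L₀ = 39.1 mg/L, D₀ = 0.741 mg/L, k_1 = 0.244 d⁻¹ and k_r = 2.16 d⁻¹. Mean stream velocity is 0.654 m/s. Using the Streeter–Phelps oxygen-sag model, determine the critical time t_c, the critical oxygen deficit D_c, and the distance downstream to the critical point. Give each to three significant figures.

t_c ≈ 1.05 d; D_c ≈ 3.42 mg/L; x_c ≈ 59.6 km

At the critical point dD/dt = 0, so k_1 L₀ e^(−k_1 t) = k_r D. Substituting D(t) from the Streeter–Phelps equation and solving for t gives
t_c = ln[(k_r/k_1)(1 − D₀(k_r−k_1)/(k_1 L₀))] / (k_r−k_1).
Here k_r−k_1 = 1.916 d⁻¹ and 1 − D₀(k_r−k_1)/(k_1 L₀) = 1 − 0.741×1.916/(0.244×39.1) = 0.8512, so
t_c = ln(8.852 × 0.8512) / 1.916 = 2.020 / 1.916 = 1.054 d.
L(t_c) = L₀ e^(−k_1 t_c) = 39.1 × 0.7732 = 30.23 mg/L, and at the critical point k_r D_c = k_1 L, so D_c = (0.244/2.16) × 30.23 = 3.415 mg/L.
x_c = v t_c = 0.654 m/s × 1.054 d × 86400 s/d = 59560 m ≈ 59.6 km.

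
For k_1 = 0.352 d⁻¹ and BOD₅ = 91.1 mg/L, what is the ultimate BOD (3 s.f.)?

BOD₅ = L₀(1 − e^(−5k_1)) ⇒ L₀ = BOD₅ / (1 − e^(−5×0.352))
= 91.1 / (1 − 0.1720) = 91.1 / 0.8280 = 110.0 mg/L.

L₀ ≈ 110 mg/L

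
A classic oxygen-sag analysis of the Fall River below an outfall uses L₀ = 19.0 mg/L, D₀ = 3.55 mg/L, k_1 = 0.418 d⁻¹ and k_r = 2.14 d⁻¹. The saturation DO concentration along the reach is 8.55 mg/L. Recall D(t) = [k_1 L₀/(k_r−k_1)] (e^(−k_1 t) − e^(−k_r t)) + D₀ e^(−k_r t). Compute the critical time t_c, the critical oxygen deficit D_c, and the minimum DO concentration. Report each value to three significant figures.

t_c ≈ 0.0956 d; D_c ≈ 3.57 mg/L; min DO ≈ 4.98 mg/L

With k_r/k_1 = 5.120 and 1 − D₀(k_r−k_1)/(k_1 L₀) = 0.2303,
t_c = ln(5.120 × 0.2303) / (2.14 − 0.418) = ln(1.179) / 1.722 = 0.1646/1.722 = 0.09560 d.
D_c = (k_1/k_r) L₀ e^(−k_1 t_c) = (0.418/2.14) × 19.0 × e^(−0.418×0.09560) = 0.1953 × 19.0 × 0.9608 = 3.566 mg/L.
Minimum DO = C_s − D_c = 8.55 − 3.566 = 4.984 mg/L.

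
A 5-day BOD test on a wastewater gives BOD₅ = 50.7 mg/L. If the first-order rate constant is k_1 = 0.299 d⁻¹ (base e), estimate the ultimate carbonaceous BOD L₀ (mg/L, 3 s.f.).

BOD₅ = L₀(1 − e^(−5k_1)) ⇒ L₀ = BOD₅ / (1 − e^(−5×0.299))
= 50.7 / (1 − 0.2242) = 50.7 / 0.7758 = 65.36 mg/L.

L₀ ≈ 65.4 mg/L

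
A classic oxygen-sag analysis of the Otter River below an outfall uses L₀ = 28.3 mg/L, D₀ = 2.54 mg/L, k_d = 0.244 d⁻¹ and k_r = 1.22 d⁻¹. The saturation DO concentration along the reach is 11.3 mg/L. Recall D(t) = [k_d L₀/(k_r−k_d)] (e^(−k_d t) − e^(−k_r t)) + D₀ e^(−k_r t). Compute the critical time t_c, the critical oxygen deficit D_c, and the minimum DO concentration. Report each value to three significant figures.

t_c ≈ 1.19 d; D_c ≈ 4.23 mg/L; min DO ≈ 7.07 mg/L

With k_r/k_d = 5.000 and 1 − D₀(k_r−k_d)/(k_d L₀) = 0.6410,
t_c = ln(5.000 × 0.6410) / (1.22 − 0.244) = ln(3.205) / 0.9760 = 1.165/0.9760 = 1.193 d.
D_c = (k_d/k_r) L₀ e^(−k_d t_c) = (0.244/1.22) × 28.3 × e^(−0.244×1.193) = 0.2000 × 28.3 × 0.7474 = 4.230 mg/L.
Minimum DO = C_s − D_c = 11.3 − 4.230 = 7.070 mg/L.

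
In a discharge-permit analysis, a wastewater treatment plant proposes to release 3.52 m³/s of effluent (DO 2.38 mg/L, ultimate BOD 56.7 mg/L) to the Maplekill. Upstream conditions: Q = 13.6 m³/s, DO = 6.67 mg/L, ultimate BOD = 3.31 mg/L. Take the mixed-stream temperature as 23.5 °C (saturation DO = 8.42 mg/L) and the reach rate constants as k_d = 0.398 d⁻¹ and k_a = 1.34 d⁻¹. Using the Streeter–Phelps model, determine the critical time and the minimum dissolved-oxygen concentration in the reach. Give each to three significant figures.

Mixed DO = (13.6×6.67 + 3.52×2.38)/(13.6+3.52) = 99.09/17.12 = 5.788 mg/L.
Mixed L₀ = (13.6×3.31 + 3.52×56.7)/(17.12) = 244.6/17.12 = 14.29 mg/L.
Initial deficit D₀ = C_s − DO₀ = 8.42 − 5.788 = 2.632 mg/L.
t_c = (1/0.9420) ln[(1.34/0.398)(1 − 2.632×0.9420/(0.398×14.29))] = 1.062 × ln(1.899) = 0.6807 d.
D_c = (0.398/1.34) × 14.29 × e^(−0.398×0.6807) = 0.2970 × 14.29 × 0.7627 = 3.236 mg/L.
Minimum DO = 8.42 − 3.236 = 5.184 mg/L.

t_c ≈ 0.681 d; minimum DO ≈ 5.18 mg/L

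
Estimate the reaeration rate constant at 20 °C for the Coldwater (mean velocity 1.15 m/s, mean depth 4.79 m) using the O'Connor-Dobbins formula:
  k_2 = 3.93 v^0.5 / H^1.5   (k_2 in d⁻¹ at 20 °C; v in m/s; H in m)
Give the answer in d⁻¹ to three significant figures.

k_2 ≈ 0.402 d⁻¹

k_2 = 3.93 × 1.15^0.5 / 4.79^1.5 = 3.93 × 1.072 / 10.48 = 0.4020 d⁻¹.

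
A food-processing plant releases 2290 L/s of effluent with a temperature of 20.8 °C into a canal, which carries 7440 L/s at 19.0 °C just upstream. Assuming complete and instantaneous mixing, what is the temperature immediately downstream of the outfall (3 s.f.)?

Flow-weighted mixing: C = (Q_r C_r + Q_w C_w)/(Q_r + Q_w)
= (7440×19.0 + 2290×20.8)/(7440 + 2290) = 189000/9730 = 19.42 °C.

19.4 °C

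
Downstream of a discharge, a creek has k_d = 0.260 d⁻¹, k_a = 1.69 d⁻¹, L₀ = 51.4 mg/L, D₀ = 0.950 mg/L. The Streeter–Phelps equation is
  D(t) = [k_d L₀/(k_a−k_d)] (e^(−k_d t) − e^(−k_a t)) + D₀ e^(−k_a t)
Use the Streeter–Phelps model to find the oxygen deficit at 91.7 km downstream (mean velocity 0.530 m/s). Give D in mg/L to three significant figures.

Travel time t = x/v = 91.7 km / (0.530 m/s) = 91700 m / 0.530 m/s = 173000 s = 2.003 d.
k_d L₀/(k_a−k_d) = 0.260×51.4/(1.69−0.260) = 13.36/1.430 = 9.345 mg/L.
e^(−k_d t) = e^(−0.260×2.003) = 0.5941; e^(−k_a t) = e^(−1.69×2.003) = 0.03390.
D = 9.345 × (0.5941 − 0.03390) + 0.950 × 0.03390 = 5.236 + 0.03221 = 5.268 mg/L.

D ≈ 5.27 mg/L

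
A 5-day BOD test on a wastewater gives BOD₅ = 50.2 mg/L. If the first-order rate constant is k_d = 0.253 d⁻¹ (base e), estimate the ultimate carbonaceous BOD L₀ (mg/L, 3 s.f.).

L₀ ≈ 69.9 mg/L

BOD₅ = L₀(1 − e^(−5k_d)) ⇒ L₀ = BOD₅ / (1 − e^(−5×0.253))
= 50.2 / (1 − 0.2822) = 50.2 / 0.7178 = 69.94 mg/L.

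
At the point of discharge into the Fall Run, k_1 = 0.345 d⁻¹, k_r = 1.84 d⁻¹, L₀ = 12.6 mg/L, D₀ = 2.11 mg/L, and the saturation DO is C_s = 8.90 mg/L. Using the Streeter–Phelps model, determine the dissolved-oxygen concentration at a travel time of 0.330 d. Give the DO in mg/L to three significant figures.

DO ≈ 6.74 mg/L

k_1 L₀/(k_r−k_1) = 0.345×12.6/(1.84−0.345) = 4.347/1.495 = 2.908 mg/L.
e^(−k_1 t) = e^(−0.345×0.3300) = 0.8924; e^(−k_r t) = e^(−1.84×0.3300) = 0.5449.
D = 2.908 × (0.8924 − 0.5449) + 2.11 × 0.5449 = 1.010 + 1.150 = 2.160 mg/L.
DO = C_s − D = 8.90 − 2.160 = 6.740 mg/L.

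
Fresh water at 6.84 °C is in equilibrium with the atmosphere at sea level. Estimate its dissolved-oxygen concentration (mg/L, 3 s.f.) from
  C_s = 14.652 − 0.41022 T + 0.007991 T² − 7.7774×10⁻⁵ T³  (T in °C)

C_s = 14.652 − 0.41022×6.84 + 0.007991×6.84² − 7.7774×10⁻⁵×6.84³ = 12.20 mg/L.

C_s ≈ 12.2 mg/L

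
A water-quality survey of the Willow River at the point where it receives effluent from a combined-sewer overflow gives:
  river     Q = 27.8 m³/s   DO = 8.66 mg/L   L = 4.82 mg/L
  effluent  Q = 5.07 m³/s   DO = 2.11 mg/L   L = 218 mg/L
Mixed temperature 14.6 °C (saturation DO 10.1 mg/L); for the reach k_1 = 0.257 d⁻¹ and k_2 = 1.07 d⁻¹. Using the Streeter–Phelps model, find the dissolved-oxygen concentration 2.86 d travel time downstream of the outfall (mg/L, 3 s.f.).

Mixed DO = (27.8×8.66 + 5.07×2.11)/(27.8+5.07) = 251.4/32.87 = 7.650 mg/L.
Mixed L₀ = (27.8×4.82 + 5.07×218)/(32.87) = 1239/32.87 = 37.70 mg/L.
Initial deficit D₀ = C_s − DO₀ = 10.1 − 7.650 = 2.450 mg/L.
D(2.86) = [0.257×37.70/(1.07−0.257)](e^(−0.257×2.86) − e^(−1.07×2.86)) + 2.450 e^(−1.07×2.86)
= 11.92 × (0.4795 − 0.04688) + 2.450 × 0.04688 = 5.271 mg/L.
DO = 10.1 − 5.271 = 4.829 mg/L.

DO ≈ 4.83 mg/L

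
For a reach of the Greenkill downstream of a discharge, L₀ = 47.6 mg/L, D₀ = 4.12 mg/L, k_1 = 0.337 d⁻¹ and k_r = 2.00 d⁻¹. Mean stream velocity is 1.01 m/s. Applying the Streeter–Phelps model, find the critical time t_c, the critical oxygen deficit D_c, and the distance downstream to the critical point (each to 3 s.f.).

t_c ≈ 0.736 d; D_c ≈ 6.26 mg/L; x_c ≈ 64.2 km

At the critical point dD/dt = 0, so k_1 L₀ e^(−k_1 t) = k_r D. Substituting D(t) from the Streeter–Phelps equation and solving for t gives
t_c = ln[(k_r/k_1)(1 − D₀(k_r−k_1)/(k_1 L₀))] / (k_r−k_1).
Here k_r−k_1 = 1.663 d⁻¹ and 1 − D₀(k_r−k_1)/(k_1 L₀) = 1 − 4.12×1.663/(0.337×47.6) = 0.5729, so
t_c = ln(5.935 × 0.5729) / 1.663 = 1.224 / 1.663 = 0.7359 d.
L(t_c) = L₀ e^(−k_1 t_c) = 47.6 × 0.7804 = 37.15 mg/L, and at the critical point k_r D_c = k_1 L, so D_c = (0.337/2.00) × 37.15 = 6.259 mg/L.
x_c = v t_c = 1.01 m/s × 0.7359 d × 86400 s/d = 64210 m ≈ 64.2 km.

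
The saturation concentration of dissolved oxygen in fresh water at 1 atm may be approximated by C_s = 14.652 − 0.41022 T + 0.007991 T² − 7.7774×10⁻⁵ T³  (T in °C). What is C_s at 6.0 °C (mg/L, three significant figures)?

C_s = 14.652 − 0.41022×6.0 + 0.007991×6.0² − 7.7774×10⁻⁵×6.0³ = 12.46 mg/L.

C_s ≈ 12.5 mg/L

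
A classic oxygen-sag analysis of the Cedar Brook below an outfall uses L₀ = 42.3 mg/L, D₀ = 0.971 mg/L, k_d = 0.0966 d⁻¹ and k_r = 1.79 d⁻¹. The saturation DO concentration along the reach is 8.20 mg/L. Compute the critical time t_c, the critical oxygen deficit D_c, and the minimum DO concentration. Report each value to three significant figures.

With k_r/k_d = 18.53 and 1 − D₀(k_r−k_d)/(k_d L₀) = 0.5976,
t_c = ln(18.53 × 0.5976) / (1.79 − 0.0966) = ln(11.07) / 1.693 = 2.405/1.693 = 1.420 d.
D_c = (k_d/k_r) L₀ e^(−k_d t_c) = (0.0966/1.79) × 42.3 × e^(−0.0966×1.420) = 0.05397 × 42.3 × 0.8718 = 1.990 mg/L.
Minimum DO = C_s − D_c = 8.20 − 1.990 = 6.210 mg/L.

t_c ≈ 1.42 d; D_c ≈ 1.99 mg/L; min DO ≈ 6.21 mg/L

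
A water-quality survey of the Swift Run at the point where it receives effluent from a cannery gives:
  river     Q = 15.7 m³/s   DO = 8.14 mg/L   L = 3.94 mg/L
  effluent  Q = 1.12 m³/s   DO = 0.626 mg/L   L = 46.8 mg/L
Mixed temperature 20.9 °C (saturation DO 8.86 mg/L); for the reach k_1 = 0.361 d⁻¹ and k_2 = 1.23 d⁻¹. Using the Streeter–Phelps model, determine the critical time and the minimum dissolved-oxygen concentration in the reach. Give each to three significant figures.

t_c ≈ 0.759 d; minimum DO ≈ 7.34 mg/L

Mixed DO = (15.7×8.14 + 1.12×0.626)/(15.7+1.12) = 128.5/16.82 = 7.640 mg/L.
Mixed L₀ = (15.7×3.94 + 1.12×46.8)/(16.82) = 114.3/16.82 = 6.794 mg/L.
Initial deficit D₀ = C_s − DO₀ = 8.86 − 7.640 = 1.220 mg/L.
t_c = (1/0.8690) ln[(1.23/0.361)(1 − 1.220×0.8690/(0.361×6.794))] = 1.151 × ln(1.934) = 0.7590 d.
D_c = (0.361/1.23) × 6.794 × e^(−0.361×0.7590) = 0.2935 × 6.794 × 0.7603 = 1.516 mg/L.
Minimum DO = 8.86 − 1.516 = 7.344 mg/L.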